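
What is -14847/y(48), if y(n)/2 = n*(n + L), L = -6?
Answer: -707/192 ≈ -3.6823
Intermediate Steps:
y(n) = 2*n*(-6 + n) (y(n) = 2*(n*(n - 6)) = 2*(n*(-6 + n)) = 2*n*(-6 + n))
-14847/y(48) = -14847*1/(96*(-6 + 48)) = -14847/(2*48*42) = -14847/4032 = -14847*1/4032 = -707/192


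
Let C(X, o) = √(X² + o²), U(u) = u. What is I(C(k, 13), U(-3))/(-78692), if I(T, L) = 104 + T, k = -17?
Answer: -26/19673 - √458/78692 ≈ -0.0015936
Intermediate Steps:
I(C(k, 13), U(-3))/(-78692) = (104 + √((-17)² + 13²))/(-78692) = (104 + √(289 + 169))*(-1/78692) = (104 + √458)*(-1/78692) = -26/19673 - √458/78692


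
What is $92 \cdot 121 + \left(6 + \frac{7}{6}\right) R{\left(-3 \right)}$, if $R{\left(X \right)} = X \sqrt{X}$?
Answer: $11132 - \frac{43 i \sqrt{3}}{2} \approx 11132.0 - 37.239 i$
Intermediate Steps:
$R{\left(X \right)} = X^{\frac{3}{2}}$
$92 \cdot 121 + \left(6 + \frac{7}{6}\right) R{\left(-3 \right)} = 92 \cdot 121 + \left(6 + \frac{7}{6}\right) \left(-3\right)^{\frac{3}{2}} = 11132 + \left(6 + 7 \cdot \frac{1}{6}\right) \left(- 3 i \sqrt{3}\right) = 11132 + \left(6 + \frac{7}{6}\right) \left(- 3 i \sqrt{3}\right) = 11132 + \frac{43 \left(- 3 i \sqrt{3}\right)}{6} = 11132 - \frac{43 i \sqrt{3}}{2}$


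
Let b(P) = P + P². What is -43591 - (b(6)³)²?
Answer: -5489075335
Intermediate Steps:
-43591 - (b(6)³)² = -43591 - ((6*(1 + 6))³)² = -43591 - ((6*7)³)² = -43591 - (42³)² = -43591 - 1*74088² = -43591 - 1*5489031744 = -43591 - 5489031744 = -5489075335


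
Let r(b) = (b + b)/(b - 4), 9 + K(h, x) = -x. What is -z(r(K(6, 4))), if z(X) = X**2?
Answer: -676/289 ≈ -2.3391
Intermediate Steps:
K(h, x) = -9 - x
r(b) = 2*b/(-4 + b) (r(b) = (2*b)/(-4 + b) = 2*b/(-4 + b))
-z(r(K(6, 4))) = -(2*(-9 - 1*4)/(-4 + (-9 - 1*4)))**2 = -(2*(-9 - 4)/(-4 + (-9 - 4)))**2 = -(2*(-13)/(-4 - 13))**2 = -(2*(-13)/(-17))**2 = -(2*(-13)*(-1/17))**2 = -(26/17)**2 = -1*676/289 = -676/289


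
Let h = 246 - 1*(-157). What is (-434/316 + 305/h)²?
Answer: 1541426121/4054378276 ≈ 0.38019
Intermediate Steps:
h = 403 (h = 246 + 157 = 403)
(-434/316 + 305/h)² = (-434/316 + 305/403)² = (-434*1/316 + 305*(1/403))² = (-217/158 + 305/403)² = (-39261/63674)² = 1541426121/4054378276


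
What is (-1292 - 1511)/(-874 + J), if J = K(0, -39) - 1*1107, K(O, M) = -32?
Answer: 2803/2013 ≈ 1.3924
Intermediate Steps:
J = -1139 (J = -32 - 1*1107 = -32 - 1107 = -1139)
(-1292 - 1511)/(-874 + J) = (-1292 - 1511)/(-874 - 1139) = -2803/(-2013) = -2803*(-1/2013) = 2803/2013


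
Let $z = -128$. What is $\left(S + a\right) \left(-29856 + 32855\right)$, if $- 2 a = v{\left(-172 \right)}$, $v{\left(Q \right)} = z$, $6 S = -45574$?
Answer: $- \frac{67762405}{3} \approx -2.2587 \cdot 10^{7}$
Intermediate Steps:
$S = - \frac{22787}{3}$ ($S = \frac{1}{6} \left(-45574\right) = - \frac{22787}{3} \approx -7595.7$)
$v{\left(Q \right)} = -128$
$a = 64$ ($a = \left(- \frac{1}{2}\right) \left(-128\right) = 64$)
$\left(S + a\right) \left(-29856 + 32855\right) = \left(- \frac{22787}{3} + 64\right) \left(-29856 + 32855\right) = \left(- \frac{22595}{3}\right) 2999 = - \frac{67762405}{3}$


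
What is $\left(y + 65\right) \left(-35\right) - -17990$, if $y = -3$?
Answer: $15820$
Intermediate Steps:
$\left(y + 65\right) \left(-35\right) - -17990 = \left(-3 + 65\right) \left(-35\right) - -17990 = 62 \left(-35\right) + 17990 = -2170 + 17990 = 15820$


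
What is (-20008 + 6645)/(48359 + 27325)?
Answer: -1909/10812 ≈ -0.17656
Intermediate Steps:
(-20008 + 6645)/(48359 + 27325) = -13363/75684 = -13363*1/75684 = -1909/10812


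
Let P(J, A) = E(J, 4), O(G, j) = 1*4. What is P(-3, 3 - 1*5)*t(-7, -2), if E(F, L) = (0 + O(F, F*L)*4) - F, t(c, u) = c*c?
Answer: 931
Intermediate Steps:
O(G, j) = 4
t(c, u) = c**2
E(F, L) = 16 - F (E(F, L) = (0 + 4*4) - F = (0 + 16) - F = 16 - F)
P(J, A) = 16 - J
P(-3, 3 - 1*5)*t(-7, -2) = (16 - 1*(-3))*(-7)**2 = (16 + 3)*49 = 19*49 = 931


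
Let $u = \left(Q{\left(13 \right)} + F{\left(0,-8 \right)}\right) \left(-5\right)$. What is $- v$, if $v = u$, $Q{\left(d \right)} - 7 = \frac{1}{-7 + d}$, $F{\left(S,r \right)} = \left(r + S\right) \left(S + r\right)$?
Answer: $\frac{2135}{6} \approx 355.83$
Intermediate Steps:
$F{\left(S,r \right)} = \left(S + r\right)^{2}$ ($F{\left(S,r \right)} = \left(S + r\right) \left(S + r\right) = \left(S + r\right)^{2}$)
$Q{\left(d \right)} = 7 + \frac{1}{-7 + d}$
$u = - \frac{2135}{6}$ ($u = \left(\frac{-48 + 7 \cdot 13}{-7 + 13} + \left(0 - 8\right)^{2}\right) \left(-5\right) = \left(\frac{-48 + 91}{6} + \left(-8\right)^{2}\right) \left(-5\right) = \left(\frac{1}{6} \cdot 43 + 64\right) \left(-5\right) = \left(\frac{43}{6} + 64\right) \left(-5\right) = \frac{427}{6} \left(-5\right) = - \frac{2135}{6} \approx -355.83$)
$v = - \frac{2135}{6} \approx -355.83$
$- v = \left(-1\right) \left(- \frac{2135}{6}\right) = \frac{2135}{6}$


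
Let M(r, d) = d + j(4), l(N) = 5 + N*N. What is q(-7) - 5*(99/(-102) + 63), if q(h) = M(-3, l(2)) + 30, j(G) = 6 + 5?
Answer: -8845/34 ≈ -260.15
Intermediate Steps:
j(G) = 11
l(N) = 5 + N²
M(r, d) = 11 + d (M(r, d) = d + 11 = 11 + d)
q(h) = 50 (q(h) = (11 + (5 + 2²)) + 30 = (11 + (5 + 4)) + 30 = (11 + 9) + 30 = 20 + 30 = 50)
q(-7) - 5*(99/(-102) + 63) = 50 - 5*(99/(-102) + 63) = 50 - 5*(99*(-1/102) + 63) = 50 - 5*(-33/34 + 63) = 50 - 5*2109/34 = 50 - 1*10545/34 = 50 - 10545/34 = -8845/34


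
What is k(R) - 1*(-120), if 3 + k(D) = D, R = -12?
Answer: 105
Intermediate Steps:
k(D) = -3 + D
k(R) - 1*(-120) = (-3 - 12) - 1*(-120) = -15 + 120 = 105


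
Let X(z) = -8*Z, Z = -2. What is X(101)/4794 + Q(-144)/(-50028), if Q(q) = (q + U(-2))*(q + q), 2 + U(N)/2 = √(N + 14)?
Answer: -8480792/9993093 + 96*√3/4169 ≈ -0.80878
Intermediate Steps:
X(z) = 16 (X(z) = -8*(-2) = 16)
U(N) = -4 + 2*√(14 + N) (U(N) = -4 + 2*√(N + 14) = -4 + 2*√(14 + N))
Q(q) = 2*q*(-4 + q + 4*√3) (Q(q) = (q + (-4 + 2*√(14 - 2)))*(q + q) = (q + (-4 + 2*√12))*(2*q) = (q + (-4 + 2*(2*√3)))*(2*q) = (q + (-4 + 4*√3))*(2*q) = (-4 + q + 4*√3)*(2*q) = 2*q*(-4 + q + 4*√3))
X(101)/4794 + Q(-144)/(-50028) = 16/4794 + (2*(-144)*(-4 - 144 + 4*√3))/(-50028) = 16*(1/4794) + (2*(-144)*(-148 + 4*√3))*(-1/50028) = 8/2397 + (42624 - 1152*√3)*(-1/50028) = 8/2397 + (-3552/4169 + 96*√3/4169) = -8480792/9993093 + 96*√3/4169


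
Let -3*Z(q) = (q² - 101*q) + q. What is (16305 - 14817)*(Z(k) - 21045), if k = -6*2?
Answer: -31981584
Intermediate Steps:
k = -12
Z(q) = -q²/3 + 100*q/3 (Z(q) = -((q² - 101*q) + q)/3 = -(q² - 100*q)/3 = -q²/3 + 100*q/3)
(16305 - 14817)*(Z(k) - 21045) = (16305 - 14817)*((⅓)*(-12)*(100 - 1*(-12)) - 21045) = 1488*((⅓)*(-12)*(100 + 12) - 21045) = 1488*((⅓)*(-12)*112 - 21045) = 1488*(-448 - 21045) = 1488*(-21493) = -31981584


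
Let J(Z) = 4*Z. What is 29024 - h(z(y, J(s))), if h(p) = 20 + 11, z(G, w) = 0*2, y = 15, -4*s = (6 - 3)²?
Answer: 28993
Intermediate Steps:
s = -9/4 (s = -(6 - 3)²/4 = -¼*3² = -¼*9 = -9/4 ≈ -2.2500)
z(G, w) = 0
h(p) = 31
29024 - h(z(y, J(s))) = 29024 - 1*31 = 29024 - 31 = 28993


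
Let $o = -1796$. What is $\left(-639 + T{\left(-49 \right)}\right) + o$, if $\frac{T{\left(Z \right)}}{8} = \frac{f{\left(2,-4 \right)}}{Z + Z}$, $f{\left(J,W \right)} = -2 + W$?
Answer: $- \frac{119291}{49} \approx -2434.5$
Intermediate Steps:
$T{\left(Z \right)} = - \frac{24}{Z}$ ($T{\left(Z \right)} = 8 \frac{-2 - 4}{Z + Z} = 8 \frac{1}{2 Z} \left(-6\right) = 8 \left(- \frac{3}{Z}\right) = - \frac{24}{Z}$)
$\left(-639 + T{\left(-49 \right)}\right) + o = \left(-639 - \frac{24}{-49}\right) - 1796 = \left(-639 - - \frac{24}{49}\right) - 1796 = \left(-639 + \frac{24}{49}\right) - 1796 = - \frac{31287}{49} - 1796 = - \frac{119291}{49}$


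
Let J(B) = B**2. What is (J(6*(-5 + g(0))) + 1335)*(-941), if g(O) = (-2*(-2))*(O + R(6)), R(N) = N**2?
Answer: -655774431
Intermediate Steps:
g(O) = 144 + 4*O (g(O) = (-2*(-2))*(O + 6**2) = 4*(O + 36) = 4*(36 + O) = 144 + 4*O)
(J(6*(-5 + g(0))) + 1335)*(-941) = ((6*(-5 + (144 + 4*0)))**2 + 1335)*(-941) = ((6*(-5 + (144 + 0)))**2 + 1335)*(-941) = ((6*(-5 + 144))**2 + 1335)*(-941) = ((6*139)**2 + 1335)*(-941) = (834**2 + 1335)*(-941) = (695556 + 1335)*(-941) = 696891*(-941) = -655774431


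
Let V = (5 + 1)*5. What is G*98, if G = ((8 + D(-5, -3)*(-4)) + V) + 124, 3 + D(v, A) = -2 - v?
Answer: 15876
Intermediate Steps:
D(v, A) = -5 - v (D(v, A) = -3 + (-2 - v) = -5 - v)
V = 30 (V = 6*5 = 30)
G = 162 (G = ((8 + (-5 - 1*(-5))*(-4)) + 30) + 124 = ((8 + (-5 + 5)*(-4)) + 30) + 124 = ((8 + 0*(-4)) + 30) + 124 = ((8 + 0) + 30) + 124 = (8 + 30) + 124 = 38 + 124 = 162)
G*98 = 162*98 = 15876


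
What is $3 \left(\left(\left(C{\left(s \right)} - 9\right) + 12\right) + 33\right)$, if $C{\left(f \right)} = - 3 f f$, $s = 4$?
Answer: $-36$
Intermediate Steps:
$C{\left(f \right)} = - 3 f^{2}$
$3 \left(\left(\left(C{\left(s \right)} - 9\right) + 12\right) + 33\right) = 3 \left(\left(\left(- 3 \cdot 4^{2} - 9\right) + 12\right) + 33\right) = 3 \left(\left(\left(\left(-3\right) 16 - 9\right) + 12\right) + 33\right) = 3 \left(\left(\left(-48 - 9\right) + 12\right) + 33\right) = 3 \left(\left(-57 + 12\right) + 33\right) = 3 \left(-45 + 33\right) = 3 \left(-12\right) = -36$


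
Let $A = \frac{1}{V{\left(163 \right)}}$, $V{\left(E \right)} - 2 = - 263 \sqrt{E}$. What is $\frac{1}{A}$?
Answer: $2 - 263 \sqrt{163} \approx -3355.8$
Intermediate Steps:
$V{\left(E \right)} = 2 - 263 \sqrt{E}$
$A = \frac{1}{2 - 263 \sqrt{163}} \approx -0.000298$
$\frac{1}{A} = \frac{1}{- \frac{2}{11274543} - \frac{263 \sqrt{163}}{11274543}}$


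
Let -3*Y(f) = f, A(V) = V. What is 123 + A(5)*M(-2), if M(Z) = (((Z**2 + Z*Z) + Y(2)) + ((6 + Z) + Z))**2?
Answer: 5027/9 ≈ 558.56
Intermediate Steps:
Y(f) = -f/3
M(Z) = (16/3 + 2*Z + 2*Z**2)**2 (M(Z) = (((Z**2 + Z*Z) - 1/3*2) + ((6 + Z) + Z))**2 = (((Z**2 + Z**2) - 2/3) + (6 + 2*Z))**2 = ((2*Z**2 - 2/3) + (6 + 2*Z))**2 = ((-2/3 + 2*Z**2) + (6 + 2*Z))**2 = (16/3 + 2*Z + 2*Z**2)**2)
123 + A(5)*M(-2) = 123 + 5*(4*(8 + 3*(-2) + 3*(-2)**2)**2/9) = 123 + 5*(4*(8 - 6 + 3*4)**2/9) = 123 + 5*(4*(8 - 6 + 12)**2/9) = 123 + 5*((4/9)*14**2) = 123 + 5*((4/9)*196) = 123 + 5*(784/9) = 123 + 3920/9 = 5027/9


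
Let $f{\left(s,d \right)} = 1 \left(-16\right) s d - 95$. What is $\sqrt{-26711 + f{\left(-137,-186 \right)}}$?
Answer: $i \sqrt{434518} \approx 659.18 i$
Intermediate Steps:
$f{\left(s,d \right)} = -95 - 16 d s$ ($f{\left(s,d \right)} = - 16 s d - 95 = - 16 d s - 95 = -95 - 16 d s$)
$\sqrt{-26711 + f{\left(-137,-186 \right)}} = \sqrt{-26711 - \left(95 - -407712\right)} = \sqrt{-26711 - 407807} = \sqrt{-434518} = i \sqrt{434518}$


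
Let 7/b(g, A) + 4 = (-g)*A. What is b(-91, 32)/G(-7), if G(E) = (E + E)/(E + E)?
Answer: 7/2908 ≈ 0.0024072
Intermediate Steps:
b(g, A) = 7/(-4 - A*g) (b(g, A) = 7/(-4 + (-g)*A) = 7/(-4 - A*g))
G(E) = 1 (G(E) = (2*E)/((2*E)) = (2*E)*(1/(2*E)) = 1)
b(-91, 32)/G(-7) = -7/(4 + 32*(-91))/1 = -7/(4 - 2912)*1 = -7/(-2908)*1 = -7*(-1/2908)*1 = (7/2908)*1 = 7/2908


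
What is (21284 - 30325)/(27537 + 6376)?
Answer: -9041/33913 ≈ -0.26659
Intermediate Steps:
(21284 - 30325)/(27537 + 6376) = -9041/33913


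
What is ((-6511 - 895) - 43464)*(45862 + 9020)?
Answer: -2791847340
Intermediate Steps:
((-6511 - 895) - 43464)*(45862 + 9020) = (-7406 - 43464)*54882 = -50870*54882 = -2791847340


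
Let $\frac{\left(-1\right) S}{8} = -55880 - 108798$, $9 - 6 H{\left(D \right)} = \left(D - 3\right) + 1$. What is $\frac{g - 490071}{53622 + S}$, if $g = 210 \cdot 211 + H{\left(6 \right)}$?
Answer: $- \frac{2674561}{8226276} \approx -0.32512$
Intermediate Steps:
$H{\left(D \right)} = \frac{11}{6} - \frac{D}{6}$ ($H{\left(D \right)} = \frac{3}{2} - \frac{\left(D - 3\right) + 1}{6} = \frac{3}{2} - \frac{\left(-3 + D\right) + 1}{6} = \frac{3}{2} - \frac{-2 + D}{6} = \frac{3}{2} - \left(- \frac{1}{3} + \frac{D}{6}\right) = \frac{11}{6} - \frac{D}{6}$)
$g = \frac{265865}{6}$ ($g = 210 \cdot 211 + \left(\frac{11}{6} - 1\right) = 44310 + \left(\frac{11}{6} - 1\right) = 44310 + \frac{5}{6} = \frac{265865}{6} \approx 44311.0$)
$S = 1317424$ ($S = - 8 \left(-55880 - 108798\right) = \left(-8\right) \left(-164678\right) = 1317424$)
$\frac{g - 490071}{53622 + S} = \frac{\frac{265865}{6} - 490071}{53622 + 1317424} = - \frac{2674561}{6 \cdot 1371046} = \left(- \frac{2674561}{6}\right) \frac{1}{1371046} = - \frac{2674561}{8226276}$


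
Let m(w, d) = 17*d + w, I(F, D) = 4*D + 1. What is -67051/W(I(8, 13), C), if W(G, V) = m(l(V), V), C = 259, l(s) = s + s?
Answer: -3529/259 ≈ -13.625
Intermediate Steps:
l(s) = 2*s
I(F, D) = 1 + 4*D
m(w, d) = w + 17*d
W(G, V) = 19*V (W(G, V) = 2*V + 17*V = 19*V)
-67051/W(I(8, 13), C) = -67051/(19*259) = -67051/4921 = -67051*1/4921 = -3529/259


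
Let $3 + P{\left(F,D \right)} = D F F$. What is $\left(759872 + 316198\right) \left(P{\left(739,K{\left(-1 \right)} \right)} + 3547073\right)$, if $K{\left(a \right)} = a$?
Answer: $3229231190430$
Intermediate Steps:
$P{\left(F,D \right)} = -3 + D F^{2}$ ($P{\left(F,D \right)} = -3 + D F F = -3 + D F^{2}$)
$\left(759872 + 316198\right) \left(P{\left(739,K{\left(-1 \right)} \right)} + 3547073\right) = \left(759872 + 316198\right) \left(\left(-3 - 739^{2}\right) + 3547073\right) = 1076070 \left(\left(-3 - 546121\right) + 3547073\right) = 1076070 \left(-546124 + 3547073\right) = 1076070 \cdot 3000949 = 3229231190430$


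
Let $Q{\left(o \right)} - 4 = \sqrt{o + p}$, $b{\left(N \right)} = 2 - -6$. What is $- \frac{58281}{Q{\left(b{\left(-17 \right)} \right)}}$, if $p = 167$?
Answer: $\frac{77708}{53} - \frac{97135 \sqrt{7}}{53} \approx -3382.8$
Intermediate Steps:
$b{\left(N \right)} = 8$ ($b{\left(N \right)} = 2 + 6 = 8$)
$Q{\left(o \right)} = 4 + \sqrt{167 + o}$ ($Q{\left(o \right)} = 4 + \sqrt{o + 167} = 4 + \sqrt{167 + o}$)
$- \frac{58281}{Q{\left(b{\left(-17 \right)} \right)}} = - \frac{58281}{4 + \sqrt{167 + 8}} = - \frac{58281}{4 + \sqrt{175}} = - \frac{58281}{4 + 5 \sqrt{7}}$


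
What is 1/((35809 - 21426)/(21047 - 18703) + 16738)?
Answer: 2344/39248255 ≈ 5.9722e-5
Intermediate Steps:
1/((35809 - 21426)/(21047 - 18703) + 16738) = 1/(14383/2344 + 16738) = 1/(39248255/2344) = 2344/39248255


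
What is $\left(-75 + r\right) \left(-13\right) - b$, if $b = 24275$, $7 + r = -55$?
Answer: $-22494$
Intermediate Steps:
$r = -62$ ($r = -7 - 55 = -62$)
$\left(-75 + r\right) \left(-13\right) - b = \left(-75 - 62\right) \left(-13\right) - 24275 = \left(-137\right) \left(-13\right) - 24275 = 1781 - 24275 = -22494$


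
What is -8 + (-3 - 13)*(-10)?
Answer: 152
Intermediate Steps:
-8 + (-3 - 13)*(-10) = -8 - 16*(-10) = -8 + 160 = 152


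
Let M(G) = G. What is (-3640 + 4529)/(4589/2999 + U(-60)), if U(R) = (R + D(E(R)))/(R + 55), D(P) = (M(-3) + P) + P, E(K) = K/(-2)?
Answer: 13330555/31942 ≈ 417.34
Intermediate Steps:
E(K) = -K/2 (E(K) = K*(-½) = -K/2)
D(P) = -3 + 2*P (D(P) = (-3 + P) + P = -3 + 2*P)
U(R) = -3/(55 + R) (U(R) = (R + (-3 + 2*(-R/2)))/(R + 55) = (R + (-3 - R))/(55 + R) = -3/(55 + R))
(-3640 + 4529)/(4589/2999 + U(-60)) = (-3640 + 4529)/(4589/2999 - 3/(55 - 60)) = 889/(4589*(1/2999) - 3/(-5)) = 889/(4589/2999 - 3*(-⅕)) = 889/(4589/2999 + ⅗) = 889/(31942/14995) = 889*(14995/31942) = 13330555/31942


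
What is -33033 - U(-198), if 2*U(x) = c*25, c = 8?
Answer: -33133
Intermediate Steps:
U(x) = 100 (U(x) = (8*25)/2 = (½)*200 = 100)
-33033 - U(-198) = -33033 - 1*100 = -33033 - 100 = -33133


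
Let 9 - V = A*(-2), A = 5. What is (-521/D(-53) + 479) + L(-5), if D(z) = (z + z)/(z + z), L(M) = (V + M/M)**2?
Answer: 358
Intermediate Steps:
V = 19 (V = 9 - 5*(-2) = 9 - 1*(-10) = 9 + 10 = 19)
L(M) = 400 (L(M) = (19 + M/M)**2 = (19 + 1)**2 = 20**2 = 400)
D(z) = 1 (D(z) = (2*z)/((2*z)) = (2*z)*(1/(2*z)) = 1)
(-521/D(-53) + 479) + L(-5) = (-521/1 + 479) + 400 = (-521*1 + 479) + 400 = (-521 + 479) + 400 = -42 + 400 = 358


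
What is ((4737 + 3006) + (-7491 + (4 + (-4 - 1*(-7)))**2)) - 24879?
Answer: -24578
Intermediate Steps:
((4737 + 3006) + (-7491 + (4 + (-4 - 1*(-7)))**2)) - 24879 = (7743 + (-7491 + (4 + (-4 + 7))**2)) - 24879 = (7743 + (-7491 + (4 + 3)**2)) - 24879 = (7743 + (-7491 + 7**2)) - 24879 = (7743 + (-7491 + 49)) - 24879 = (7743 - 7442) - 24879 = 301 - 24879 = -24578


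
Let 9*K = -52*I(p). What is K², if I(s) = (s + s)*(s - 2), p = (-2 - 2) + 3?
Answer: 10816/9 ≈ 1201.8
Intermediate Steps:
p = -1 (p = -4 + 3 = -1)
I(s) = 2*s*(-2 + s) (I(s) = (2*s)*(-2 + s) = 2*s*(-2 + s))
K = -104/3 (K = (-104*(-1)*(-2 - 1))/9 = (-104*(-1)*(-3))/9 = (-52*6)/9 = (⅑)*(-312) = -104/3 ≈ -34.667)
K² = (-104/3)² = 10816/9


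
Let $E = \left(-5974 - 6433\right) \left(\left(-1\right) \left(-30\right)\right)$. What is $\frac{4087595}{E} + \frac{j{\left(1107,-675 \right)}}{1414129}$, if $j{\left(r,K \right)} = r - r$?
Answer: $- \frac{817519}{74442} \approx -10.982$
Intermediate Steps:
$j{\left(r,K \right)} = 0$
$E = -372210$ ($E = \left(-12407\right) 30 = -372210$)
$\frac{4087595}{E} + \frac{j{\left(1107,-675 \right)}}{1414129} = \frac{4087595}{-372210} + \frac{0}{1414129} = 4087595 \left(- \frac{1}{372210}\right) + 0 \cdot \frac{1}{1414129} = - \frac{817519}{74442} + 0 = - \frac{817519}{74442}$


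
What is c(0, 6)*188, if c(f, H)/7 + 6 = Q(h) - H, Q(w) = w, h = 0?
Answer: -15792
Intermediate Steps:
c(f, H) = -42 - 7*H (c(f, H) = -42 + 7*(0 - H) = -42 + 7*(-H) = -42 - 7*H)
c(0, 6)*188 = (-42 - 7*6)*188 = (-42 - 42)*188 = -84*188 = -15792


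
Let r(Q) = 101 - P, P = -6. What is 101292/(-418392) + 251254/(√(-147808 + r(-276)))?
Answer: -8441/34866 - 251254*I*√147701/147701 ≈ -0.2421 - 653.76*I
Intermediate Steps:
r(Q) = 107 (r(Q) = 101 - 1*(-6) = 101 + 6 = 107)
101292/(-418392) + 251254/(√(-147808 + r(-276))) = 101292/(-418392) + 251254/(√(-147808 + 107)) = 101292*(-1/418392) + 251254/(√(-147701)) = -8441/34866 + 251254/((I*√147701)) = -8441/34866 + 251254*(-I*√147701/147701) = -8441/34866 - 251254*I*√147701/147701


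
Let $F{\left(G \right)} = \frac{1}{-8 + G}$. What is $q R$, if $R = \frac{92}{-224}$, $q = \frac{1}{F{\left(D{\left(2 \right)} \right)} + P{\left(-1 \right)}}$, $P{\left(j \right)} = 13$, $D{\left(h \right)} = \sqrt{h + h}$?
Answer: $- \frac{69}{2156} \approx -0.032004$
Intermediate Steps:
$D{\left(h \right)} = \sqrt{2} \sqrt{h}$ ($D{\left(h \right)} = \sqrt{2 h} = \sqrt{2} \sqrt{h}$)
$q = \frac{6}{77}$ ($q = \frac{1}{\frac{1}{-8 + \sqrt{2} \sqrt{2}} + 13} = \frac{1}{\frac{1}{-8 + 2} + 13} = \frac{1}{\frac{1}{-6} + 13} = \frac{1}{- \frac{1}{6} + 13} = \frac{1}{\frac{77}{6}} = \frac{6}{77} \approx 0.077922$)
$R = - \frac{23}{56}$ ($R = 92 \left(- \frac{1}{224}\right) = - \frac{23}{56} \approx -0.41071$)
$q R = \frac{6}{77} \left(- \frac{23}{56}\right) = - \frac{69}{2156}$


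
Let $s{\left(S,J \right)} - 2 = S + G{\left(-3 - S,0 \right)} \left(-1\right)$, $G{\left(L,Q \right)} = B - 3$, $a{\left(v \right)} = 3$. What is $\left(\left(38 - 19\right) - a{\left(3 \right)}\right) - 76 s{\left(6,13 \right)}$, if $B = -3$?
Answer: $-1048$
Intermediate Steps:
$G{\left(L,Q \right)} = -6$ ($G{\left(L,Q \right)} = -3 - 3 = -6$)
$s{\left(S,J \right)} = 8 + S$ ($s{\left(S,J \right)} = 2 + \left(S - -6\right) = 2 + \left(S + 6\right) = 2 + \left(6 + S\right) = 8 + S$)
$\left(\left(38 - 19\right) - a{\left(3 \right)}\right) - 76 s{\left(6,13 \right)} = \left(\left(38 - 19\right) - 3\right) - 76 \left(8 + 6\right) = \left(\left(38 - 19\right) - 3\right) - 1064 = \left(19 - 3\right) - 1064 = 16 - 1064 = -1048$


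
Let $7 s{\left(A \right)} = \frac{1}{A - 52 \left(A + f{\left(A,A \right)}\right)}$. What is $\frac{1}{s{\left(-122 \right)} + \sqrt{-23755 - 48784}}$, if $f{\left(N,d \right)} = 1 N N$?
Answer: $- \frac{5374222}{2095090410855196077} - \frac{490998455789828 i \sqrt{251}}{2095090410855196077} \approx -2.5651 \cdot 10^{-12} - 0.0037129 i$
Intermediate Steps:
$f{\left(N,d \right)} = N^{2}$ ($f{\left(N,d \right)} = N N = N^{2}$)
$s{\left(A \right)} = \frac{1}{7 \left(- 52 A^{2} - 51 A\right)}$ ($s{\left(A \right)} = \frac{1}{7 \left(A - 52 \left(A + A^{2}\right)\right)} = \frac{1}{7 \left(A - \left(52 A + 52 A^{2}\right)\right)} = \frac{1}{7 \left(- 52 A^{2} - 51 A\right)}$)
$\frac{1}{s{\left(-122 \right)} + \sqrt{-23755 - 48784}} = \frac{1}{- \frac{1}{7 \left(-122\right) \left(51 + 52 \left(-122\right)\right)} + \sqrt{-23755 - 48784}} = \frac{1}{\left(- \frac{1}{7}\right) \left(- \frac{1}{122}\right) \frac{1}{51 - 6344} + \sqrt{-72539}} = \frac{1}{\left(- \frac{1}{7}\right) \left(- \frac{1}{122}\right) \frac{1}{-6293} + 17 i \sqrt{251}} = \frac{1}{\left(- \frac{1}{7}\right) \left(- \frac{1}{122}\right) \left(- \frac{1}{6293}\right) + 17 i \sqrt{251}} = \frac{1}{- \frac{1}{5374222} + 17 i \sqrt{251}}$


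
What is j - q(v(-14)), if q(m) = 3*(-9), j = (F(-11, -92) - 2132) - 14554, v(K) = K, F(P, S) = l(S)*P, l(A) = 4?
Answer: -16703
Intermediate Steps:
F(P, S) = 4*P
j = -16730 (j = (4*(-11) - 2132) - 14554 = (-44 - 2132) - 14554 = -2176 - 14554 = -16730)
q(m) = -27
j - q(v(-14)) = -16730 - 1*(-27) = -16730 + 27 = -16703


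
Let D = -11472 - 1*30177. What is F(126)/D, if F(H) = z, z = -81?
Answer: 27/13883 ≈ 0.0019448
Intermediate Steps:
F(H) = -81
D = -41649 (D = -11472 - 30177 = -41649)
F(126)/D = -81/(-41649) = -81*(-1/41649) = 27/13883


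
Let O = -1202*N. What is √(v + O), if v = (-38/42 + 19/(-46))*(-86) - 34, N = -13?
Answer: 5*√146555241/483 ≈ 125.32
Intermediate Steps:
O = 15626 (O = -1202*(-13) = 15626)
v = 38317/483 (v = (-38*1/42 + 19*(-1/46))*(-86) - 34 = (-19/21 - 19/46)*(-86) - 34 = -1273/966*(-86) - 34 = 54739/483 - 34 = 38317/483 ≈ 79.331)
√(v + O) = √(38317/483 + 15626) = √(7585675/483) = 5*√146555241/483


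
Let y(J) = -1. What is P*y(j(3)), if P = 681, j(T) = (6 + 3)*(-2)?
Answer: -681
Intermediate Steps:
j(T) = -18 (j(T) = 9*(-2) = -18)
P*y(j(3)) = 681*(-1) = -681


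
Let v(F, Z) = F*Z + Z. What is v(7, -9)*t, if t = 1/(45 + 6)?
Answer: -24/17 ≈ -1.4118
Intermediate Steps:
v(F, Z) = Z + F*Z
t = 1/51 ≈ 0.019608
v(7, -9)*t = -9*(1 + 7)*(1/51) = -9*8*(1/51) = -72*1/51 = -24/17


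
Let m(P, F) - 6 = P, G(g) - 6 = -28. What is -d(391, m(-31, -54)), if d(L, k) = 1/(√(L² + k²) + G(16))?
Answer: -11/76511 - √153506/153022 ≈ -0.0027042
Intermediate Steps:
G(g) = -22 (G(g) = 6 - 28 = -22)
m(P, F) = 6 + P
d(L, k) = 1/(-22 + √(L² + k²)) (d(L, k) = 1/(√(L² + k²) - 22) = 1/(-22 + √(L² + k²)))
-d(391, m(-31, -54)) = -1/(-22 + √(391² + (6 - 31)²)) = -1/(-22 + √(152881 + (-25)²)) = -1/(-22 + √(152881 + 625)) = -1/(-22 + √153506)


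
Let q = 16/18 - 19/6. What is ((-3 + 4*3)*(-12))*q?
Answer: 246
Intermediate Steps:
q = -41/18 (q = 16*(1/18) - 19*⅙ = 8/9 - 19/6 = -41/18 ≈ -2.2778)
((-3 + 4*3)*(-12))*q = ((-3 + 4*3)*(-12))*(-41/18) = ((-3 + 12)*(-12))*(-41/18) = (9*(-12))*(-41/18) = -108*(-41/18) = 246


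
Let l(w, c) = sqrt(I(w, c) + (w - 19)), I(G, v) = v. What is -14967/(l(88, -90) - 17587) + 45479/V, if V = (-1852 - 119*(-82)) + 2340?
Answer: 4190943009836/792278584285 + 14967*I*sqrt(21)/309302590 ≈ 5.2897 + 0.00022175*I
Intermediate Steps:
V = 10246 (V = (-1852 + 9758) + 2340 = 7906 + 2340 = 10246)
l(w, c) = sqrt(-19 + c + w) (l(w, c) = sqrt(c + (w - 19)) = sqrt(c + (-19 + w)) = sqrt(-19 + c + w))
-14967/(l(88, -90) - 17587) + 45479/V = -14967/(sqrt(-19 - 90 + 88) - 17587) + 45479/10246 = -14967/(sqrt(-21) - 17587) + 45479*(1/10246) = -14967/(I*sqrt(21) - 17587) + 45479/10246 = -14967/(-17587 + I*sqrt(21)) + 45479/10246 = 45479/10246 - 14967/(-17587 + I*sqrt(21))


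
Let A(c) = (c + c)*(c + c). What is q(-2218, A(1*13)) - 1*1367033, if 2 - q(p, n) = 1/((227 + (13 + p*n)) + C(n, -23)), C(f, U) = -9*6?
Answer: -2049428268641/1499182 ≈ -1.3670e+6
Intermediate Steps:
C(f, U) = -54
A(c) = 4*c² (A(c) = (2*c)*(2*c) = 4*c²)
q(p, n) = 2 - 1/(186 + n*p) (q(p, n) = 2 - 1/((227 + (13 + p*n)) - 54) = 2 - 1/((227 + (13 + n*p)) - 54) = 2 - 1/((240 + n*p) - 54) = 2 - 1/(186 + n*p))
q(-2218, A(1*13)) - 1*1367033 = (371 + 2*(4*(1*13)²)*(-2218))/(186 + (4*(1*13)²)*(-2218)) - 1*1367033 = (371 + 2*(4*13²)*(-2218))/(186 + (4*13²)*(-2218)) - 1367033 = (371 + 2*(4*169)*(-2218))/(186 + (4*169)*(-2218)) - 1367033 = (371 + 2*676*(-2218))/(186 + 676*(-2218)) - 1367033 = (371 - 2998736)/(186 - 1499368) - 1367033 = -2998365/(-1499182) - 1367033 = -1/1499182*(-2998365) - 1367033 = 2998365/1499182 - 1367033 = -2049428268641/1499182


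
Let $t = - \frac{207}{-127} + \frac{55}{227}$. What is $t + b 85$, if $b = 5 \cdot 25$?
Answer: $\frac{306362099}{28829} \approx 10627.0$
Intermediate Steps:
$b = 125$
$t = \frac{53974}{28829}$ ($t = \left(-207\right) \left(- \frac{1}{127}\right) + 55 \cdot \frac{1}{227} = \frac{207}{127} + \frac{55}{227} = \frac{53974}{28829} \approx 1.8722$)
$t + b 85 = \frac{53974}{28829} + 125 \cdot 85 = \frac{53974}{28829} + 10625 = \frac{306362099}{28829}$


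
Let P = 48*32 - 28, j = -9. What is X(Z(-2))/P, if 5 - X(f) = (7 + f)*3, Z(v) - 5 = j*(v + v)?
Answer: -139/1508 ≈ -0.092175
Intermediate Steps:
Z(v) = 5 - 18*v (Z(v) = 5 - 9*(v + v) = 5 - 18*v)
P = 1508 (P = 1536 - 28 = 1508)
X(f) = -16 - 3*f (X(f) = 5 - (7 + f)*3 = 5 - (21 + 3*f) = 5 + (-21 - 3*f) = -16 - 3*f)
X(Z(-2))/P = (-16 - 3*(5 - 18*(-2)))/1508 = (-16 - 3*(5 + 36))*(1/1508) = (-16 - 3*41)*(1/1508) = (-16 - 123)*(1/1508) = -139*1/1508 = -139/1508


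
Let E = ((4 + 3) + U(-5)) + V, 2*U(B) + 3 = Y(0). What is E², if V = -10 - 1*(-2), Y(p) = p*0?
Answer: 25/4 ≈ 6.2500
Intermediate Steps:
Y(p) = 0
U(B) = -3/2 (U(B) = -3/2 + (½)*0 = -3/2 + 0 = -3/2)
V = -8 (V = -10 + 2 = -8)
E = -5/2 (E = ((4 + 3) - 3/2) - 8 = (7 - 3/2) - 8 = 11/2 - 8 = -5/2 ≈ -2.5000)
E² = (-5/2)² = 25/4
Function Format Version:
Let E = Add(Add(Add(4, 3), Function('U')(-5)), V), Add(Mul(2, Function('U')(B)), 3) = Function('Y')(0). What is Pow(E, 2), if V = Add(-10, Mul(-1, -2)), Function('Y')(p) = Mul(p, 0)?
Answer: Rational(25, 4) ≈ 6.2500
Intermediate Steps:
Function('Y')(p) = 0
Function('U')(B) = Rational(-3, 2) (Function('U')(B) = Add(Rational(-3, 2), Mul(Rational(1, 2), 0)) = Add(Rational(-3, 2), 0) = Rational(-3, 2))
V = -8 (V = Add(-10, 2) = -8)
E = Rational(-5, 2) (E = Add(Add(Add(4, 3), Rational(-3, 2)), -8) = Add(Add(7, Rational(-3, 2)), -8) = Add(Rational(11, 2), -8) = Rational(-5, 2) ≈ -2.5000)
Pow(E, 2) = Pow(Rational(-5, 2), 2) = Rational(25, 4)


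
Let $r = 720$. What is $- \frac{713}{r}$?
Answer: $- \frac{713}{720} \approx -0.99028$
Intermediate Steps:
$- \frac{713}{r} = - \frac{713}{720}$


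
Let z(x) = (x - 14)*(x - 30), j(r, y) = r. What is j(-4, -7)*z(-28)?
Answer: -9744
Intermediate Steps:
z(x) = (-30 + x)*(-14 + x) (z(x) = (-14 + x)*(-30 + x) = (-30 + x)*(-14 + x))
j(-4, -7)*z(-28) = -4*(420 + (-28)² - 44*(-28)) = -4*(420 + 784 + 1232) = -4*2436 = -9744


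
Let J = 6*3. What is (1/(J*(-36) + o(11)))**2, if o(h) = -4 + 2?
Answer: 1/422500 ≈ 2.3669e-6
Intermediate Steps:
J = 18
o(h) = -2
(1/(J*(-36) + o(11)))**2 = (1/(18*(-36) - 2))**2 = (1/(-648 - 2))**2 = (1/(-650))**2 = (-1/650)**2 = 1/422500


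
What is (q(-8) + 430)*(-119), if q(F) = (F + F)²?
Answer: -81634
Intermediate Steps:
q(F) = 4*F² (q(F) = (2*F)² = 4*F²)
(q(-8) + 430)*(-119) = (4*(-8)² + 430)*(-119) = (4*64 + 430)*(-119) = (256 + 430)*(-119) = 686*(-119) = -81634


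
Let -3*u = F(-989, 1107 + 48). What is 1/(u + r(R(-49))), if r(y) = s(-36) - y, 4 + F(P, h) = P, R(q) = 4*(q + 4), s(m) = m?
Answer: 1/475 ≈ 0.0021053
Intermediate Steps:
R(q) = 16 + 4*q (R(q) = 4*(4 + q) = 16 + 4*q)
F(P, h) = -4 + P
r(y) = -36 - y
u = 331 (u = -(-4 - 989)/3 = -⅓*(-993) = 331)
1/(u + r(R(-49))) = 1/(331 + (-36 - (16 + 4*(-49)))) = 1/(331 + (-36 - (16 - 196))) = 1/(331 + (-36 - 1*(-180))) = 1/(331 + (-36 + 180)) = 1/(331 + 144) = 1/475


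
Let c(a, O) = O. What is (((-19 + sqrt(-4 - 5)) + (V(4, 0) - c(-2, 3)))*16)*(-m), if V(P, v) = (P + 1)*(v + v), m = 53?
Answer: 18656 - 2544*I ≈ 18656.0 - 2544.0*I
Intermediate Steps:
V(P, v) = 2*v*(1 + P) (V(P, v) = (1 + P)*(2*v) = 2*v*(1 + P))
(((-19 + sqrt(-4 - 5)) + (V(4, 0) - c(-2, 3)))*16)*(-m) = (((-19 + sqrt(-4 - 5)) + (2*0*(1 + 4) - 1*3))*16)*(-1*53) = (((-19 + sqrt(-9)) + (2*0*5 - 3))*16)*(-53) = (((-19 + 3*I) + (0 - 3))*16)*(-53) = (((-19 + 3*I) - 3)*16)*(-53) = ((-22 + 3*I)*16)*(-53) = (-352 + 48*I)*(-53) = 18656 - 2544*I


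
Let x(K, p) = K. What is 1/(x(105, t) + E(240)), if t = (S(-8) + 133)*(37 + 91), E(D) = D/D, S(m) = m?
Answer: 1/106 ≈ 0.0094340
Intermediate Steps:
E(D) = 1
t = 16000 (t = (-8 + 133)*(37 + 91) = 125*128 = 16000)
1/(x(105, t) + E(240)) = 1/(105 + 1) = 1/106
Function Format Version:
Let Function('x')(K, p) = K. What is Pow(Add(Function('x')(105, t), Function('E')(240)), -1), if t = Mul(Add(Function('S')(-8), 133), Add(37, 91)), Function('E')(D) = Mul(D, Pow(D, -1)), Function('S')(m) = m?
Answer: Rational(1, 106) ≈ 0.0094340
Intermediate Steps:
Function('E')(D) = 1
t = 16000 (t = Mul(Add(-8, 133), Add(37, 91)) = Mul(125, 128) = 16000)
Pow(Add(Function('x')(105, t), Function('E')(240)), -1) = Pow(Add(105, 1), -1) = Pow(106, -1) = Rational(1, 106)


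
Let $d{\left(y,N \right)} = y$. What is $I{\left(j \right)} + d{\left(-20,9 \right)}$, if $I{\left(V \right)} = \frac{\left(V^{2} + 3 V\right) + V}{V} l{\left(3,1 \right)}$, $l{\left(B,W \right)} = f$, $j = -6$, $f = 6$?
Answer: $-32$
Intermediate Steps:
$l{\left(B,W \right)} = 6$
$I{\left(V \right)} = \frac{6 \left(V^{2} + 4 V\right)}{V}$ ($I{\left(V \right)} = \frac{\left(V^{2} + 3 V\right) + V}{V} 6 = \frac{V^{2} + 4 V}{V} 6 = \frac{6 \left(V^{2} + 4 V\right)}{V}$)
$I{\left(j \right)} + d{\left(-20,9 \right)} = \left(24 + 6 \left(-6\right)\right) - 20 = \left(24 - 36\right) - 20 = -12 - 20 = -32$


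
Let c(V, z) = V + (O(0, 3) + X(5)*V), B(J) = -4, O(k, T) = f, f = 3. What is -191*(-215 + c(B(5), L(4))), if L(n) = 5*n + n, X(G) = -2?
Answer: 39728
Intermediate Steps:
L(n) = 6*n
O(k, T) = 3
c(V, z) = 3 - V (c(V, z) = V + (3 - 2*V) = 3 - V)
-191*(-215 + c(B(5), L(4))) = -191*(-215 + (3 - 1*(-4))) = -191*(-215 + (3 + 4)) = -191*(-215 + 7) = -191*(-208) = 39728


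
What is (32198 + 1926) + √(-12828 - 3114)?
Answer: 34124 + I*√15942 ≈ 34124.0 + 126.26*I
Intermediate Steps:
(32198 + 1926) + √(-12828 - 3114) = 34124 + √(-15942) = 34124 + I*√15942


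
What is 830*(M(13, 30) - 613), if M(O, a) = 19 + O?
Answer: -482230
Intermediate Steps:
830*(M(13, 30) - 613) = 830*((19 + 13) - 613) = 830*(32 - 613) = 830*(-581) = -482230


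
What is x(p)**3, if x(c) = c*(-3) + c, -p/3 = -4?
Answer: -13824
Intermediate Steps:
p = 12 (p = -3*(-4) = 12)
x(c) = -2*c (x(c) = -3*c + c = -2*c)
x(p)**3 = (-2*12)**3 = (-24)**3 = -13824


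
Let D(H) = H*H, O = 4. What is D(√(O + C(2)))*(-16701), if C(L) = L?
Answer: -100206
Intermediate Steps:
D(H) = H²
D(√(O + C(2)))*(-16701) = (√(4 + 2))²*(-16701) = (√6)²*(-16701) = 6*(-16701) = -100206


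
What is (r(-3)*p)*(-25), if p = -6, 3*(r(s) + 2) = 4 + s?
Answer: -250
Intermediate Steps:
r(s) = -2/3 + s/3 (r(s) = -2 + (4 + s)/3 = -2 + (4/3 + s/3) = -2/3 + s/3)
(r(-3)*p)*(-25) = ((-2/3 + (1/3)*(-3))*(-6))*(-25) = ((-2/3 - 1)*(-6))*(-25) = -5/3*(-6)*(-25) = 10*(-25) = -250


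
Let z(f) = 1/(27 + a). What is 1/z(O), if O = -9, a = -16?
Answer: 11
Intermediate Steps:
z(f) = 1/11 (z(f) = 1/(27 - 16) = 1/11)
1/z(O) = 1/(1/11) = 11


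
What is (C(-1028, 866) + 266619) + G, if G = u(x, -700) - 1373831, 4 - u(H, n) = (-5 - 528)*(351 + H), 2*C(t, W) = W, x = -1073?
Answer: -1491601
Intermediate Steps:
C(t, W) = W/2
u(H, n) = 187087 + 533*H (u(H, n) = 4 - (-5 - 528)*(351 + H) = 4 - (-533)*(351 + H) = 4 - (-187083 - 533*H) = 4 + (187083 + 533*H) = 187087 + 533*H)
G = -1758653 (G = (187087 + 533*(-1073)) - 1373831 = (187087 - 571909) - 1373831 = -384822 - 1373831 = -1758653)
(C(-1028, 866) + 266619) + G = ((½)*866 + 266619) - 1758653 = (433 + 266619) - 1758653 = 267052 - 1758653 = -1491601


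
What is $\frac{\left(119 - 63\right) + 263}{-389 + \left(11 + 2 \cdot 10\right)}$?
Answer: $- \frac{319}{358} \approx -0.89106$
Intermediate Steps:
$\frac{\left(119 - 63\right) + 263}{-389 + \left(11 + 2 \cdot 10\right)} = \frac{56 + 263}{-389 + \left(11 + 20\right)} = \frac{319}{-389 + 31} = \frac{319}{-358} = 319 \left(- \frac{1}{358}\right) = - \frac{319}{358}$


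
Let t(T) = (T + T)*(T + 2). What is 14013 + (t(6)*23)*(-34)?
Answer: -61059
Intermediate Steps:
t(T) = 2*T*(2 + T) (t(T) = (2*T)*(2 + T) = 2*T*(2 + T))
14013 + (t(6)*23)*(-34) = 14013 + ((2*6*(2 + 6))*23)*(-34) = 14013 + ((2*6*8)*23)*(-34) = 14013 + (96*23)*(-34) = 14013 + 2208*(-34) = 14013 - 75072 = -61059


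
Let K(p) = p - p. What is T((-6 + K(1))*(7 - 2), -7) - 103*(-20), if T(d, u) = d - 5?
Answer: 2025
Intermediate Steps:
K(p) = 0
T(d, u) = -5 + d
T((-6 + K(1))*(7 - 2), -7) - 103*(-20) = (-5 + (-6 + 0)*(7 - 2)) - 103*(-20) = (-5 - 6*5) + 2060 = (-5 - 30) + 2060 = -35 + 2060 = 2025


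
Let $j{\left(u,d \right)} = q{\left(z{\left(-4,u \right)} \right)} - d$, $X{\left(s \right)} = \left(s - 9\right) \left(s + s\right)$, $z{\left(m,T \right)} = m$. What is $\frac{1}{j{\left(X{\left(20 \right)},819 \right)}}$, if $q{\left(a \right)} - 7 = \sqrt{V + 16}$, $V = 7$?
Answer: $- \frac{812}{659321} - \frac{\sqrt{23}}{659321} \approx -0.0012388$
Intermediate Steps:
$q{\left(a \right)} = 7 + \sqrt{23}$ ($q{\left(a \right)} = 7 + \sqrt{7 + 16} = 7 + \sqrt{23}$)
$X{\left(s \right)} = 2 s \left(-9 + s\right)$ ($X{\left(s \right)} = \left(-9 + s\right) 2 s = 2 s \left(-9 + s\right)$)
$j{\left(u,d \right)} = 7 + \sqrt{23} - d$ ($j{\left(u,d \right)} = \left(7 + \sqrt{23}\right) - d = 7 + \sqrt{23} - d$)
$\frac{1}{j{\left(X{\left(20 \right)},819 \right)}} = \frac{1}{7 + \sqrt{23} - 819} = \frac{1}{-812 + \sqrt{23}}$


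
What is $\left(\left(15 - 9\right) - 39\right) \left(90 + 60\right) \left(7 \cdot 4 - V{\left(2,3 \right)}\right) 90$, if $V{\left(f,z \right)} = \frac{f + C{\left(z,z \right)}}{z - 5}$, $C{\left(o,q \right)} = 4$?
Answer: $-13810500$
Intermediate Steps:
$V{\left(f,z \right)} = \frac{4 + f}{-5 + z}$ ($V{\left(f,z \right)} = \frac{f + 4}{z - 5} = \frac{4 + f}{-5 + z}$)
$\left(\left(15 - 9\right) - 39\right) \left(90 + 60\right) \left(7 \cdot 4 - V{\left(2,3 \right)}\right) 90 = \left(\left(15 - 9\right) - 39\right) \left(90 + 60\right) \left(7 \cdot 4 - \frac{4 + 2}{-5 + 3}\right) 90 = \left(6 - 39\right) 150 \left(28 - \frac{1}{-2} \cdot 6\right) 90 = \left(-33\right) 150 \left(28 - \left(- \frac{1}{2}\right) 6\right) 90 = - 4950 \left(28 - -3\right) 90 = - 4950 \left(28 + 3\right) 90 = \left(-4950\right) 31 \cdot 90 = \left(-153450\right) 90 = -13810500$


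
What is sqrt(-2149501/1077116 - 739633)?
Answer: I*sqrt(214527224732833191)/538558 ≈ 860.02*I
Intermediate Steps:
sqrt(-2149501/1077116 - 739633) = sqrt(-796672687929/1077116) = I*sqrt(214527224732833191)/538558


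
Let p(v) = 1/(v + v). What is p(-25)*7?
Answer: -7/50 ≈ -0.14000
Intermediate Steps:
p(v) = 1/(2*v)
p(-25)*7 = ((½)/(-25))*7 = ((½)*(-1/25))*7 = -1/50*7 = -7/50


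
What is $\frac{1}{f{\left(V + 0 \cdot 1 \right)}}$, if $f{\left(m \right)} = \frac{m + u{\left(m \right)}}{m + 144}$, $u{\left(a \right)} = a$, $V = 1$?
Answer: $\frac{145}{2} \approx 72.5$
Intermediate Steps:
$f{\left(m \right)} = \frac{2 m}{144 + m}$ ($f{\left(m \right)} = \frac{m + m}{m + 144} = \frac{2 m}{144 + m}$)
$\frac{1}{f{\left(V + 0 \cdot 1 \right)}} = \frac{1}{2 \left(1 + 0 \cdot 1\right) \frac{1}{144 + \left(1 + 0 \cdot 1\right)}} = \frac{1}{2 \left(1 + 0\right) \frac{1}{144 + \left(1 + 0\right)}} = \frac{1}{2 \cdot 1 \frac{1}{144 + 1}} = \frac{1}{2 \cdot 1 \cdot \frac{1}{145}} = \frac{1}{\frac{2}{145}} = \frac{145}{2}$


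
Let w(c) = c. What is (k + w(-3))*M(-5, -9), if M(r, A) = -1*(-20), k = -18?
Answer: -420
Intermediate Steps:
M(r, A) = 20
(k + w(-3))*M(-5, -9) = (-18 - 3)*20 = -21*20 = -420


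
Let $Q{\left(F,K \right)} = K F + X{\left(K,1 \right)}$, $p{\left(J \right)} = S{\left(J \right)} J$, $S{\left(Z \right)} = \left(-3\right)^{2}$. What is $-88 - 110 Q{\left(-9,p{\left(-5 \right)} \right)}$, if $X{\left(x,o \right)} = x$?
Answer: $-39688$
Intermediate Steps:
$S{\left(Z \right)} = 9$
$p{\left(J \right)} = 9 J$
$Q{\left(F,K \right)} = K + F K$ ($Q{\left(F,K \right)} = K F + K = F K + K = K + F K$)
$-88 - 110 Q{\left(-9,p{\left(-5 \right)} \right)} = -88 - 110 \cdot 9 \left(-5\right) \left(1 - 9\right) = -88 - 110 \left(\left(-45\right) \left(-8\right)\right) = -88 - 39600 = -39688$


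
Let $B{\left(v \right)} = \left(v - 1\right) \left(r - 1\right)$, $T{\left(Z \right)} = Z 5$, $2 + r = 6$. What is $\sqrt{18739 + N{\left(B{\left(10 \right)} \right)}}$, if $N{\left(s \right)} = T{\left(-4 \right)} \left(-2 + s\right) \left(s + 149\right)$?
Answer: $i \sqrt{69261} \approx 263.17 i$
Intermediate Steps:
$r = 4$ ($r = -2 + 6 = 4$)
$T{\left(Z \right)} = 5 Z$
$B{\left(v \right)} = -3 + 3 v$ ($B{\left(v \right)} = \left(v - 1\right) \left(4 - 1\right) = \left(-1 + v\right) 3 = -3 + 3 v$)
$N{\left(s \right)} = \left(40 - 20 s\right) \left(149 + s\right)$ ($N{\left(s \right)} = 5 \left(-4\right) \left(-2 + s\right) \left(s + 149\right) = - 20 \left(-2 + s\right) \left(149 + s\right) = \left(40 - 20 s\right) \left(149 + s\right)$)
$\sqrt{18739 + N{\left(B{\left(10 \right)} \right)}} = \sqrt{18739 - \left(-5960 + 20 \left(-3 + 3 \cdot 10\right)^{2} + 2940 \left(-3 + 3 \cdot 10\right)\right)} = \sqrt{18739 - \left(-5960 + 20 \left(-3 + 30\right)^{2} + 2940 \left(-3 + 30\right)\right)} = \sqrt{18739 - \left(73420 + 14580\right)} = \sqrt{18739 - 88000} = \sqrt{-69261} = i \sqrt{69261}$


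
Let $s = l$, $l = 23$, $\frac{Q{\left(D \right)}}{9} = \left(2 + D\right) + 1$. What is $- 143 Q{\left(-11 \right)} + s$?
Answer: $10319$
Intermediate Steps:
$Q{\left(D \right)} = 27 + 9 D$ ($Q{\left(D \right)} = 9 \left(\left(2 + D\right) + 1\right) = 9 \left(3 + D\right) = 27 + 9 D$)
$s = 23$
$- 143 Q{\left(-11 \right)} + s = - 143 \left(27 + 9 \left(-11\right)\right) + 23 = - 143 \left(27 - 99\right) + 23 = \left(-143\right) \left(-72\right) + 23 = 10296 + 23 = 10319$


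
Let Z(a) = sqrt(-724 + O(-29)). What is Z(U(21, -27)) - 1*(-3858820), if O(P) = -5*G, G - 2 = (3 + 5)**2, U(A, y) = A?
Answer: 3858820 + I*sqrt(1054) ≈ 3.8588e+6 + 32.465*I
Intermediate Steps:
G = 66 (G = 2 + (3 + 5)**2 = 2 + 8**2 = 2 + 64 = 66)
O(P) = -330 (O(P) = -5*66 = -330)
Z(a) = I*sqrt(1054) (Z(a) = sqrt(-724 - 330) = sqrt(-1054) = I*sqrt(1054))
Z(U(21, -27)) - 1*(-3858820) = I*sqrt(1054) - 1*(-3858820) = I*sqrt(1054) + 3858820 = 3858820 + I*sqrt(1054)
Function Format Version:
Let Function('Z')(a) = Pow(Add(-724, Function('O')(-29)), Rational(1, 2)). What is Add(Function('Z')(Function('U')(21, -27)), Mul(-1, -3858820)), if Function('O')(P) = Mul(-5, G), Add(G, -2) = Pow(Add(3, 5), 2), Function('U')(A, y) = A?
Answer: Add(3858820, Mul(I, Pow(1054, Rational(1, 2)))) ≈ Add(3.8588e+6, Mul(32.465, I))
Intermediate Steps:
G = 66 (G = Add(2, Pow(Add(3, 5), 2)) = Add(2, Pow(8, 2)) = Add(2, 64) = 66)
Function('O')(P) = -330 (Function('O')(P) = Mul(-5, 66) = -330)
Function('Z')(a) = Mul(I, Pow(1054, Rational(1, 2))) (Function('Z')(a) = Pow(Add(-724, -330), Rational(1, 2)) = Pow(-1054, Rational(1, 2)) = Mul(I, Pow(1054, Rational(1, 2))))
Add(Function('Z')(Function('U')(21, -27)), Mul(-1, -3858820)) = Add(Mul(I, Pow(1054, Rational(1, 2))), Mul(-1, -3858820)) = Add(Mul(I, Pow(1054, Rational(1, 2))), 3858820) = Add(3858820, Mul(I, Pow(1054, Rational(1, 2))))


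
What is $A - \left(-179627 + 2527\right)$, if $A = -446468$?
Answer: $-269368$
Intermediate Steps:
$A - \left(-179627 + 2527\right) = -446468 - \left(-179627 + 2527\right) = -446468 - -177100 = -446468 + 177100 = -269368$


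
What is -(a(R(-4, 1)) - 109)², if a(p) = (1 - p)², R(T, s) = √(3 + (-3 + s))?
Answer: -11881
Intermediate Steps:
R(T, s) = √s
-(a(R(-4, 1)) - 109)² = -((-1 + √1)² - 109)² = -((-1 + 1)² - 109)² = -(0² - 109)² = -(0 - 109)² = -1*(-109)² = -1*11881 = -11881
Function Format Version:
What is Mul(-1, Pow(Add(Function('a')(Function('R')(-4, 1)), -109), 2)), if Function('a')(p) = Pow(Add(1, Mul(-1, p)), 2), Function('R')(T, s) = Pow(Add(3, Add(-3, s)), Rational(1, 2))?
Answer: -11881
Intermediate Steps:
Function('R')(T, s) = Pow(s, Rational(1, 2))
Mul(-1, Pow(Add(Function('a')(Function('R')(-4, 1)), -109), 2)) = Mul(-1, Pow(Add(Pow(Add(-1, Pow(1, Rational(1, 2))), 2), -109), 2)) = Mul(-1, Pow(Add(Pow(Add(-1, 1), 2), -109), 2)) = Mul(-1, Pow(Add(Pow(0, 2), -109), 2)) = Mul(-1, Pow(Add(0, -109), 2)) = Mul(-1, Pow(-109, 2)) = Mul(-1, 11881) = -11881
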